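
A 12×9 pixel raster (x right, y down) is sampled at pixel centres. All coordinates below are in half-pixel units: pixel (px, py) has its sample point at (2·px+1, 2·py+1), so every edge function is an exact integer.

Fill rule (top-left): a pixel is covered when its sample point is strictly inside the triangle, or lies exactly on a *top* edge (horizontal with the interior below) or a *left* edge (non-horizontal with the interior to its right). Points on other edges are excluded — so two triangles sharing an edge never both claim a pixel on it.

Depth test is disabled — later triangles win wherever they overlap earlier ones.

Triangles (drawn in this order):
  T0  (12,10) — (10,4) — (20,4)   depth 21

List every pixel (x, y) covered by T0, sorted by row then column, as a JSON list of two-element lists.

T0:
  2·area = 60
  edge (12, 10)→(10, 4): d=(-2,-6) top-left  bias=+0
  edge (10, 4)→(20, 4): d=(10,0) top-left  bias=+0
  edge (20, 4)→(12, 10): d=(-8,6) right/bottom  bias=-1
    (4,0)@(9, 1): e=[0,-30,90] → ·  [on edge]
    (5,2)@(11, 5): e=[4,10,46] → #
    (6,2)@(13, 5): e=[16,10,34] → #
    (7,2)@(15, 5): e=[28,10,22] → #
    (8,2)@(17, 5): e=[40,10,10] → #
    (9,2)@(19, 5): e=[52,10,-2] → ·
    (5,3)@(11, 7): e=[0,30,30] → #  [on edge]
    (8,3)@(17, 7): e=[36,30,-6] → ·
    (5,4)@(11, 9): e=[-4,50,14] → ·
    (6,4)@(13, 9): e=[8,50,2] → #
    (7,4)@(15, 9): e=[20,50,-10] → ·
    (6,5)@(13, 11): e=[4,70,-14] → ·
    (6,6)@(13, 13): e=[0,90,-30] → ·  [on edge]
  covered (8 px):
    · · · · · · · · · · · ·
    · · · · · · · · · · · ·
    · · · · · # # # # · · ·
    · · · · · # # # · · · ·
    · · · · · · # · · · · ·
    · · · · · · · · · · · ·
    · · · · · · · · · · · ·
    · · · · · · · · · · · ·
    · · · · · · · · · · · ·

Final: [[5,2],[6,2],[7,2],[8,2],[5,3],[6,3],[7,3],[6,4]]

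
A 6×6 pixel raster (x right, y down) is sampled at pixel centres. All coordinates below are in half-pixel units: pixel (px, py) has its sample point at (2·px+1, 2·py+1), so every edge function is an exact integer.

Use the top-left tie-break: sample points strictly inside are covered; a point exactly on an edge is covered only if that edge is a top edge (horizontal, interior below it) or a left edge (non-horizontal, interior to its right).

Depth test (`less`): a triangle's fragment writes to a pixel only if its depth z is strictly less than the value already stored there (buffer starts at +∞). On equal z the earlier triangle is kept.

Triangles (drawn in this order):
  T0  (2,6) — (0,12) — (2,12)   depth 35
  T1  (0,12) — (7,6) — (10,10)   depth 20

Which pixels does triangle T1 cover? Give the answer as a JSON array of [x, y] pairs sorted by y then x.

T0:
  2·area = 12  (B↔C swapped to make it positive)
  edge (2, 6)→(2, 12): d=(0,6) right/bottom  bias=-1
  edge (2, 12)→(0, 12): d=(-2,0) right/bottom  bias=-1
  edge (0, 12)→(2, 6): d=(2,-6) top-left  bias=+0
    (1,1)@(3, 3): e=[-6,18,0] → ·  [on edge]
    (0,4)@(1, 9): e=[6,6,0] → #  [on edge]
    (1,4)@(3, 9): e=[-6,6,12] → ·
    (0,5)@(1, 11): e=[6,2,4] → #
    (1,5)@(3, 11): e=[-6,2,16] → ·
  covered (2 px):
    · · · · · ·
    · · · · · ·
    · · · · · ·
    · · · · · ·
    # · · · · ·
    # · · · · ·
T1:
  2·area = 46
  edge (0, 12)→(7, 6): d=(7,-6) top-left  bias=+0
  edge (7, 6)→(10, 10): d=(3,4) right/bottom  bias=-1
  edge (10, 10)→(0, 12): d=(-10,2) right/bottom  bias=-1
    (3,3)@(7, 7): e=[7,3,36] → #
    (4,3)@(9, 7): e=[19,-5,32] → ·
    (2,4)@(5, 9): e=[9,17,20] → #
    (4,4)@(9, 9): e=[33,1,12] → #
    (5,4)@(11, 9): e=[45,-7,8] → ·
    (1,5)@(3, 11): e=[11,31,4] → #
    (2,5)@(5, 11): e=[23,23,0] → ·  [on edge]
    (3,5)@(7, 11): e=[35,15,-4] → ·
    (4,5)@(9, 11): e=[47,7,-8] → ·
  covered (5 px):
    · · · · · ·
    · · · · · ·
    · · · · · ·
    · · · # · ·
    · · # # # ·
    · # · · · ·

Result: [[3,3],[2,4],[3,4],[4,4],[1,5]]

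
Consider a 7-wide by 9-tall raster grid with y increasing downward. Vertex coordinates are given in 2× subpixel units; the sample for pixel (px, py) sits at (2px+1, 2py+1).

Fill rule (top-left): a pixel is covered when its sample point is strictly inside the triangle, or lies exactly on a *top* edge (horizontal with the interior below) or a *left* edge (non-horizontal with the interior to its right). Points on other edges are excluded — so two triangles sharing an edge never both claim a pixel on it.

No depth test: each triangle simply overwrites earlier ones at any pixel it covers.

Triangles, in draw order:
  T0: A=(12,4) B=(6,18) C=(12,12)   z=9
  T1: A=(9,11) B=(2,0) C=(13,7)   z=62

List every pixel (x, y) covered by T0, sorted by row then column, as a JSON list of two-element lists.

T0:
  2·area = 48  (B↔C swapped to make it positive)
  edge (12, 4)→(12, 12): d=(0,8) right/bottom  bias=-1
  edge (12, 12)→(6, 18): d=(-6,6) right/bottom  bias=-1
  edge (6, 18)→(12, 4): d=(6,-14) top-left  bias=+0
    (5,3)@(11, 7): e=[8,36,4] → #
    (6,3)@(13, 7): e=[-8,24,32] → ·
    (5,4)@(11, 9): e=[8,24,16] → #
    (6,4)@(13, 9): e=[-8,12,44] → ·
    (4,5)@(9, 11): e=[24,24,0] → #  [on edge]
    (6,5)@(13, 11): e=[-8,0,56] → ·  [on edge]
    (4,6)@(9, 13): e=[24,12,12] → #
    (5,6)@(11, 13): e=[8,0,40] → ·  [on edge]
    (4,7)@(9, 15): e=[24,0,24] → ·  [on edge]
    (3,8)@(7, 17): e=[40,0,8] → ·  [on edge]
  covered (5 px):
    · · · · · · ·
    · · · · · · ·
    · · · · · · ·
    · · · · · # ·
    · · · · · # ·
    · · · · # # ·
    · · · · # · ·
    · · · · · · ·
    · · · · · · ·
T1:
  2·area = 72
  edge (9, 11)→(2, 0): d=(-7,-11) top-left  bias=+0
  edge (2, 0)→(13, 7): d=(11,7) right/bottom  bias=-1
  edge (13, 7)→(9, 11): d=(-4,4) right/bottom  bias=-1
    (1,0)@(3, 1): e=[4,4,64] → #
    (2,0)@(5, 1): e=[26,-10,56] → ·
    (1,1)@(3, 3): e=[-10,26,56] → ·
    (2,1)@(5, 3): e=[12,12,48] → #
    (3,1)@(7, 3): e=[34,-2,40] → ·
    (2,2)@(5, 5): e=[-2,34,40] → ·
    (3,2)@(7, 5): e=[20,20,32] → #
    (4,2)@(9, 5): e=[42,6,24] → #
    (5,2)@(11, 5): e=[64,-8,16] → ·
    (3,3)@(7, 7): e=[6,42,24] → #
    (5,3)@(11, 7): e=[50,14,8] → #
    (6,3)@(13, 7): e=[72,0,0] → ·  [on edge]
    (5,4)@(11, 9): e=[36,36,0] → ·  [on edge]
    (4,5)@(9, 11): e=[0,72,0] → ·  [on edge]
    (3,6)@(7, 13): e=[-36,108,0] → ·  [on edge]
    (2,7)@(5, 15): e=[-72,144,0] → ·  [on edge]
    (1,8)@(3, 17): e=[-108,180,0] → ·  [on edge]
  covered (8 px):
    · # · · · · ·
    · · # · · · ·
    · · · # # · ·
    · · · # # # ·
    · · · · # · ·
    · · · · · · ·
    · · · · · · ·
    · · · · · · ·
    · · · · · · ·

Result: [[5,3],[5,4],[4,5],[5,5],[4,6]]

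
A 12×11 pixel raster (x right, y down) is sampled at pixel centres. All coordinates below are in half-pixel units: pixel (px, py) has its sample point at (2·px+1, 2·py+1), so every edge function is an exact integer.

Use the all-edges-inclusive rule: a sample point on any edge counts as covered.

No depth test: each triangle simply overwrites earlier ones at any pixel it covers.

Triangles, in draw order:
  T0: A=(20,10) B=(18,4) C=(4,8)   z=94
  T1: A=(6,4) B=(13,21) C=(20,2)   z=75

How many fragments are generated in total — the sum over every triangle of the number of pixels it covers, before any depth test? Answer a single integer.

T0:
  2·area = 92  (B↔C swapped to make it positive)
  edge (20, 10)→(4, 8): d=(-16,-2) inclusive
  edge (4, 8)→(18, 4): d=(14,-4) inclusive
  edge (18, 4)→(20, 10): d=(2,6) inclusive
    (8,0)@(17, 1): e=[138,-46,0] → .  [on edge]
    (7,2)@(15, 5): e=[70,2,20] → X
    (8,2)@(17, 5): e=[74,10,8] → X
    (9,2)@(19, 5): e=[78,18,-4] → .
    (4,3)@(9, 7): e=[26,6,60] → X
    (5,3)@(11, 7): e=[30,14,48] → X
    (6,3)@(13, 7): e=[34,22,36] → X
    (9,3)@(19, 7): e=[46,46,0] → X  [on edge]
    (10,3)@(21, 7): e=[50,54,-12] → .
    (4,4)@(9, 9): e=[-6,34,64] → .
    (5,4)@(11, 9): e=[-2,42,52] → .
    (6,4)@(13, 9): e=[2,50,40] → X
    (10,6)@(21, 13): e=[-46,138,0] → .  [on edge]
    (11,9)@(23, 19): e=[-138,230,0] → .  [on edge]
  covered (12 px):
    . . . . . . . . . . . .
    . . . . . . . . . . . .
    . . . . . . . X X . . .
    . . . . X X X X X X . .
    . . . . . . X X X X . .
    . . . . . . . . . . . .
    . . . . . . . . . . . .
    . . . . . . . . . . . .
    . . . . . . . . . . . .
    . . . . . . . . . . . .
    . . . . . . . . . . . .
T1:
  2·area = 252  (B↔C swapped to make it positive)
  edge (6, 4)→(20, 2): d=(14,-2) inclusive
  edge (20, 2)→(13, 21): d=(-7,19) inclusive
  edge (13, 21)→(6, 4): d=(-7,-17) inclusive
    (6,1)@(13, 3): e=[0,126,126] → X  [on edge]
    (7,1)@(15, 3): e=[4,88,160] → X
    (8,1)@(17, 3): e=[8,50,194] → X
    (9,1)@(19, 3): e=[12,12,228] → X
    (10,1)@(21, 3): e=[16,-26,262] → .
    (3,2)@(7, 5): e=[16,226,10] → X
    (4,2)@(9, 5): e=[20,188,44] → X
    (5,2)@(11, 5): e=[24,150,78] → X
    (9,2)@(19, 5): e=[40,-2,214] → .
    (3,3)@(7, 7): e=[44,212,-4] → .
    (4,3)@(9, 7): e=[48,174,30] → X
    (9,3)@(19, 7): e=[68,-16,200] → .
    (6,10)@(13, 21): e=[252,0,0] → X  [on edge]
  covered (33 px):
    . . . . . . . . . . . .
    . . . . . . X X X X . .
    . . . X X X X X X . . .
    . . . . X X X X X . . .
    . . . . X X X X X . . .
    . . . . X X X X . . . .
    . . . . . X X X . . . .
    . . . . . X X X . . . .
    . . . . . . X . . . . .
    . . . . . . X . . . . .
    . . . . . . X . . . . .

Final: 45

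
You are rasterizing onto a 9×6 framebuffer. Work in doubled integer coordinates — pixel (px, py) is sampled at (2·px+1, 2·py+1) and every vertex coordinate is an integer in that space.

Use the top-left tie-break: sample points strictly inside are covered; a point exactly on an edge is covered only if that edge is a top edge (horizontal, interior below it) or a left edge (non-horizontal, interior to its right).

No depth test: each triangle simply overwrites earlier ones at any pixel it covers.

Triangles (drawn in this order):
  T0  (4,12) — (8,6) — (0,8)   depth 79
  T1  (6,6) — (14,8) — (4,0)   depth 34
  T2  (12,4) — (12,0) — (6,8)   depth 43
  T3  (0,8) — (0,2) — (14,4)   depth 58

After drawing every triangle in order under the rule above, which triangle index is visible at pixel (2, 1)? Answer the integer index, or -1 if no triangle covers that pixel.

T0:
  2·area = 40  (B↔C swapped to make it positive)
  edge (4, 12)→(0, 8): d=(-4,-4) top-left  bias=+0
  edge (0, 8)→(8, 6): d=(8,-2) top-left  bias=+0
  edge (8, 6)→(4, 12): d=(-4,6) right/bottom  bias=-1
    (2,3)@(5, 7): e=[24,2,14] → X
    (3,3)@(7, 7): e=[32,6,2] → X
    (4,3)@(9, 7): e=[40,10,-10] → .
    (0,4)@(1, 9): e=[0,10,30] → X  [on edge]
    (1,4)@(3, 9): e=[8,14,18] → X
    (3,4)@(7, 9): e=[24,22,-6] → .
    (0,5)@(1, 11): e=[-8,26,22] → .
    (1,5)@(3, 11): e=[0,30,10] → X  [on edge]
    (2,5)@(5, 11): e=[8,34,-2] → .
  covered (6 px):
    . . . . . . . . .
    . . . . . . . . .
    . . . . . . . . .
    . . X X . . . . .
    X X X . . . . . .
    . X . . . . . . .
T1:
  2·area = 44  (B↔C swapped to make it positive)
  edge (6, 6)→(4, 0): d=(-2,-6) top-left  bias=+0
  edge (4, 0)→(14, 8): d=(10,8) right/bottom  bias=-1
  edge (14, 8)→(6, 6): d=(-8,-2) top-left  bias=+0
    (2,0)@(5, 1): e=[4,2,38] → X
    (3,0)@(7, 1): e=[16,-14,42] → .
    (2,1)@(5, 3): e=[0,22,22] → X  [on edge]
    (3,1)@(7, 3): e=[12,6,26] → X
    (4,1)@(9, 3): e=[24,-10,30] → .
    (2,2)@(5, 5): e=[-4,42,6] → .
    (3,2)@(7, 5): e=[8,26,10] → X
    (4,2)@(9, 5): e=[20,10,14] → X
    (5,2)@(11, 5): e=[32,-6,18] → .
    (3,3)@(7, 7): e=[4,46,-6] → .
    (4,3)@(9, 7): e=[16,30,-2] → .
    (5,3)@(11, 7): e=[28,14,2] → X
    (3,4)@(7, 9): e=[0,66,-22] → .  [on edge]
  covered (6 px):
    . . X . . . . . .
    . . X X . . . . .
    . . . X X . . . .
    . . . . . X . . .
    . . . . . . . . .
    . . . . . . . . .
T2:
  2·area = 24  (B↔C swapped to make it positive)
  edge (12, 4)→(6, 8): d=(-6,4) right/bottom  bias=-1
  edge (6, 8)→(12, 0): d=(6,-8) top-left  bias=+0
  edge (12, 0)→(12, 4): d=(0,4) right/bottom  bias=-1
    (5,1)@(11, 3): e=[10,10,4] → X
    (6,1)@(13, 3): e=[2,26,-4] → .
    (4,2)@(9, 5): e=[6,6,12] → X
    (5,2)@(11, 5): e=[-2,22,4] → .
    (3,3)@(7, 7): e=[2,2,20] → X
    (4,3)@(9, 7): e=[-6,18,12] → .
    (3,4)@(7, 9): e=[-10,14,20] → .
  covered (3 px):
    . . . . . . . . .
    . . . . . X . . .
    . . . . X . . . .
    . . . X . . . . .
    . . . . . . . . .
    . . . . . . . . .
T3:
  2·area = 84
  edge (0, 8)→(0, 2): d=(0,-6) top-left  bias=+0
  edge (0, 2)→(14, 4): d=(14,2) right/bottom  bias=-1
  edge (14, 4)→(0, 8): d=(-14,4) right/bottom  bias=-1
    (0,1)@(1, 3): e=[6,12,66] → X
    (1,1)@(3, 3): e=[18,8,58] → X
    (2,1)@(5, 3): e=[30,4,50] → X
    (3,1)@(7, 3): e=[42,0,42] → .  [on edge]
    (0,2)@(1, 5): e=[6,40,38] → X
    (3,2)@(7, 5): e=[42,28,14] → X
    (4,2)@(9, 5): e=[54,24,6] → X
    (5,2)@(11, 5): e=[66,20,-2] → .
    (0,3)@(1, 7): e=[6,68,10] → X
    (2,3)@(5, 7): e=[30,60,-6] → .
    (3,3)@(7, 7): e=[42,56,-14] → .
    (4,3)@(9, 7): e=[54,52,-22] → .
  covered (10 px):
    . . . . . . . . .
    X X X . . . . . .
    X X X X X . . . .
    X X . . . . . . .
    . . . . . . . . .
    . . . . . . . . .

Z-buffer (winner per pixel, '.' = empty):
  . . 1 . . . . . .
  3 3 3 1 . 2 . . .
  3 3 3 3 3 . . . .
  3 3 0 2 . 1 . . .
  0 0 0 . . . . . .
  . 0 . . . . . . .

Answer: 3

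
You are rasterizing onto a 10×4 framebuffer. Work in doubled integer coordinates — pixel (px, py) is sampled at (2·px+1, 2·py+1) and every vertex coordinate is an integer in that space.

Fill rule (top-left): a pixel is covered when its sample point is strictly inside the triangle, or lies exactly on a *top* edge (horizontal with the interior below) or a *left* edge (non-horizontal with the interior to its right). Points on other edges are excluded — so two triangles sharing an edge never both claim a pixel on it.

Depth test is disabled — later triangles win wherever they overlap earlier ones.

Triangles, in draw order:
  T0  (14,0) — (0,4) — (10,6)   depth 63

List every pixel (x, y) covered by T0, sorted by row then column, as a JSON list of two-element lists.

T0:
  2·area = 68  (B↔C swapped to make it positive)
  edge (14, 0)→(10, 6): d=(-4,6) right/bottom  bias=-1
  edge (10, 6)→(0, 4): d=(-10,-2) top-left  bias=+0
  edge (0, 4)→(14, 0): d=(14,-4) top-left  bias=+0
    (5,0)@(11, 1): e=[14,52,2] → #
    (6,0)@(13, 1): e=[2,56,10] → #
    (7,0)@(15, 1): e=[-10,60,18] → ·
    (2,1)@(5, 3): e=[42,20,6] → #
    (3,1)@(7, 3): e=[30,24,14] → #
    (4,1)@(9, 3): e=[18,28,22] → #
    (6,1)@(13, 3): e=[-6,36,38] → ·
    (2,2)@(5, 5): e=[34,0,34] → #  [on edge]
    (5,2)@(11, 5): e=[-2,12,58] → ·
    (2,3)@(5, 7): e=[26,-20,62] → ·
    (3,3)@(7, 7): e=[14,-16,70] → ·
    (4,3)@(9, 7): e=[2,-12,78] → ·
    (7,3)@(15, 7): e=[-34,0,102] → ·  [on edge]
  covered (9 px):
    · · · · · # # · · ·
    · · # # # # · · · ·
    · · # # # · · · · ·
    · · · · · · · · · ·

Result: [[5,0],[6,0],[2,1],[3,1],[4,1],[5,1],[2,2],[3,2],[4,2]]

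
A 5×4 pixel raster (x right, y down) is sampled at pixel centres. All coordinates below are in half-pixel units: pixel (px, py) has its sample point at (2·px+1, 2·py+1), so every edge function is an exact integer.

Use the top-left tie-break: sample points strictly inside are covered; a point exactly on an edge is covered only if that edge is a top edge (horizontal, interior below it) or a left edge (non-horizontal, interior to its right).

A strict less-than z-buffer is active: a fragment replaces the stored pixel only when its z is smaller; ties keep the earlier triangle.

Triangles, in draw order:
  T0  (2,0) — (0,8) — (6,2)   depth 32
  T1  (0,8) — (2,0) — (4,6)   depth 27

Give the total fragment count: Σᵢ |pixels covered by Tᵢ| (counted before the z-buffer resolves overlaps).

T0:
  2·area = 36  (B↔C swapped to make it positive)
  edge (2, 0)→(6, 2): d=(4,2) right/bottom  bias=-1
  edge (6, 2)→(0, 8): d=(-6,6) right/bottom  bias=-1
  edge (0, 8)→(2, 0): d=(2,-8) top-left  bias=+0
    (1,0)@(3, 1): e=[2,24,10] → #
    (2,0)@(5, 1): e=[-2,12,26] → ·
    (3,0)@(7, 1): e=[-6,0,42] → ·  [on edge]
    (1,1)@(3, 3): e=[10,12,14] → #
    (2,1)@(5, 3): e=[6,0,30] → ·  [on edge]
    (0,2)@(1, 5): e=[22,12,2] → #
    (1,2)@(3, 5): e=[18,0,18] → ·  [on edge]
    (0,3)@(1, 7): e=[30,0,6] → ·  [on edge]
  covered (3 px):
    · # · · ·
    · # · · ·
    # · · · ·
    · · · · ·
T1:
  2·area = 28
  edge (0, 8)→(2, 0): d=(2,-8) top-left  bias=+0
  edge (2, 0)→(4, 6): d=(2,6) right/bottom  bias=-1
  edge (4, 6)→(0, 8): d=(-4,2) right/bottom  bias=-1
    (1,1)@(3, 3): e=[14,0,14] → ·  [on edge]
    (0,2)@(1, 5): e=[2,16,10] → #
    (1,2)@(3, 5): e=[18,4,6] → #
    (2,2)@(5, 5): e=[34,-8,2] → ·
    (0,3)@(1, 7): e=[6,20,2] → #
    (1,3)@(3, 7): e=[22,8,-2] → ·
  covered (3 px):
    · · · · ·
    · · · · ·
    # # · · ·
    # · · · ·

Answer: 6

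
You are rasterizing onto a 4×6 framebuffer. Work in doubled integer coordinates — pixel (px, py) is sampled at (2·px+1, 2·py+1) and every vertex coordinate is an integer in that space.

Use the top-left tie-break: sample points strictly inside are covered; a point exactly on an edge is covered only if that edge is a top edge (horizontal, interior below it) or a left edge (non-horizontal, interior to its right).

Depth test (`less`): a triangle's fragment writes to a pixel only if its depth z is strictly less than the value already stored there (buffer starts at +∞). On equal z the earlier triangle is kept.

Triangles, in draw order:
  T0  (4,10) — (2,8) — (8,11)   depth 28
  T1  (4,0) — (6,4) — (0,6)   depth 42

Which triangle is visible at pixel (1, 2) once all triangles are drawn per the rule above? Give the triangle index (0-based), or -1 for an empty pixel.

T0:
  2·area = 6
  edge (4, 10)→(2, 8): d=(-2,-2) top-left  bias=+0
  edge (2, 8)→(8, 11): d=(6,3) right/bottom  bias=-1
  edge (8, 11)→(4, 10): d=(-4,-1) top-left  bias=+0
    (0,3)@(1, 7): e=[0,-3,9] → .  [on edge]
    (1,4)@(3, 9): e=[0,3,3] → X  [on edge]
    (2,4)@(5, 9): e=[4,-3,5] → .
    (1,5)@(3, 11): e=[-4,15,-5] → .
    (2,5)@(5, 11): e=[0,9,-3] → .  [on edge]
  covered (1 px):
    . . . .
    . . . .
    . . . .
    . . . .
    . X . .
    . . . .
T1:
  2·area = 28
  edge (4, 0)→(6, 4): d=(2,4) right/bottom  bias=-1
  edge (6, 4)→(0, 6): d=(-6,2) right/bottom  bias=-1
  edge (0, 6)→(4, 0): d=(4,-6) top-left  bias=+0
    (1,1)@(3, 3): e=[10,12,6] → X
    (2,1)@(5, 3): e=[2,8,18] → X
    (3,1)@(7, 3): e=[-6,4,30] → .
    (0,2)@(1, 5): e=[22,4,2] → X
    (1,2)@(3, 5): e=[14,0,14] → .  [on edge]
    (2,2)@(5, 5): e=[6,-4,26] → .
    (0,3)@(1, 7): e=[26,-8,10] → .
  covered (3 px):
    . . . .
    . X X .
    X . . .
    . . . .
    . . . .
    . . . .

Z-buffer (winner per pixel, '.' = empty):
  . . . .
  . 1 1 .
  1 . . .
  . . . .
  . 0 . .
  . . . .

Final: -1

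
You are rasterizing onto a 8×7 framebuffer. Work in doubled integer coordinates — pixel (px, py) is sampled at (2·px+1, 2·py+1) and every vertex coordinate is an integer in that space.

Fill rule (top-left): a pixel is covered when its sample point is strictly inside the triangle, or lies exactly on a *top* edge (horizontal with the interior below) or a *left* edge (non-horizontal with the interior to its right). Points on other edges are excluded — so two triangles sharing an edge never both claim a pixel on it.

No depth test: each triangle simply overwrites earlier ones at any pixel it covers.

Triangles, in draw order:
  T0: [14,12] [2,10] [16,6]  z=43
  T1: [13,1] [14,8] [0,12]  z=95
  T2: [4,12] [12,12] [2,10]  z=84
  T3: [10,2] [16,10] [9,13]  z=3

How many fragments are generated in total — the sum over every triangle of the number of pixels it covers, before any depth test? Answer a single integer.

T0:
  2·area = 76
  edge (14, 12)→(2, 10): d=(-12,-2) top-left  bias=+0
  edge (2, 10)→(16, 6): d=(14,-4) top-left  bias=+0
  edge (16, 6)→(14, 12): d=(-2,6) right/bottom  bias=-1
    (6,3)@(13, 7): e=[58,2,16] → X
    (7,3)@(15, 7): e=[62,10,4] → X
    (3,4)@(7, 9): e=[22,6,48] → X
    (4,4)@(9, 9): e=[26,14,36] → X
    (5,4)@(11, 9): e=[30,22,24] → X
    (7,4)@(15, 9): e=[38,38,0] → .  [on edge]
    (3,5)@(7, 11): e=[-2,34,44] → .
    (4,5)@(9, 11): e=[2,42,32] → X
    (7,5)@(15, 11): e=[14,66,-4] → .
    (4,6)@(9, 13): e=[-22,70,28] → .
    (5,6)@(11, 13): e=[-18,78,16] → .
    (6,6)@(13, 13): e=[-14,86,4] → .
  covered (9 px):
    . . . . . . . .
    . . . . . . . .
    . . . . . . . .
    . . . . . . X X
    . . . X X X X .
    . . . . X X X .
    . . . . . . . .
T1:
  2·area = 102
  edge (13, 1)→(14, 8): d=(1,7) right/bottom  bias=-1
  edge (14, 8)→(0, 12): d=(-14,4) right/bottom  bias=-1
  edge (0, 12)→(13, 1): d=(13,-11) top-left  bias=+0
    (6,0)@(13, 1): e=[0,102,0] → .  [on edge]
    (5,1)@(11, 3): e=[16,82,4] → X
    (6,1)@(13, 3): e=[2,74,26] → X
    (7,1)@(15, 3): e=[-12,66,48] → .
    (4,2)@(9, 5): e=[32,62,8] → X
    (7,2)@(15, 5): e=[-10,38,74] → .
    (3,3)@(7, 7): e=[48,42,12] → X
    (7,3)@(15, 7): e=[-8,10,100] → .
    (2,4)@(5, 9): e=[64,22,16] → X
    (5,4)@(11, 9): e=[22,-2,82] → .
    (6,4)@(13, 9): e=[8,-10,104] → .
    (1,5)@(3, 11): e=[80,2,20] → X
  covered (13 px):
    . . . . . . . .
    . . . . . X X .
    . . . . X X X .
    . . . X X X X .
    . . X X X . . .
    . X . . . . . .
    . . . . . . . .
T2:
  2·area = 16  (B↔C swapped to make it positive)
  edge (4, 12)→(2, 10): d=(-2,-2) top-left  bias=+0
  edge (2, 10)→(12, 12): d=(10,2) right/bottom  bias=-1
  edge (12, 12)→(4, 12): d=(-8,0) right/bottom  bias=-1
    (0,4)@(1, 9): e=[0,-8,24] → .  [on edge]
    (1,5)@(3, 11): e=[0,8,8] → X  [on edge]
    (2,5)@(5, 11): e=[4,4,8] → X
    (3,5)@(7, 11): e=[8,0,8] → .  [on edge]
    (1,6)@(3, 13): e=[-4,28,-8] → .
    (2,6)@(5, 13): e=[0,24,-8] → .  [on edge]
  covered (2 px):
    . . . . . . . .
    . . . . . . . .
    . . . . . . . .
    . . . . . . . .
    . . . . . . . .
    . X X . . . . .
    . . . . . . . .
T3:
  2·area = 74
  edge (10, 2)→(16, 10): d=(6,8) right/bottom  bias=-1
  edge (16, 10)→(9, 13): d=(-7,3) right/bottom  bias=-1
  edge (9, 13)→(10, 2): d=(1,-11) top-left  bias=+0
    (5,2)@(11, 5): e=[10,50,14] → X
    (6,2)@(13, 5): e=[-6,44,36] → .
    (5,3)@(11, 7): e=[22,36,16] → X
    (6,3)@(13, 7): e=[6,30,38] → X
    (7,3)@(15, 7): e=[-10,24,60] → .
    (5,4)@(11, 9): e=[34,22,18] → X
    (7,4)@(15, 9): e=[2,10,62] → X
    (5,5)@(11, 11): e=[46,8,20] → X
    (7,5)@(15, 11): e=[14,-4,64] → .
    (4,6)@(9, 13): e=[74,0,0] → .  [on edge]
    (5,6)@(11, 13): e=[58,-6,22] → .
    (6,6)@(13, 13): e=[42,-12,44] → .
  covered (8 px):
    . . . . . . . .
    . . . . . . . .
    . . . . . X . .
    . . . . . X X .
    . . . . . X X X
    . . . . . X X .
    . . . . . . . .

Answer: 32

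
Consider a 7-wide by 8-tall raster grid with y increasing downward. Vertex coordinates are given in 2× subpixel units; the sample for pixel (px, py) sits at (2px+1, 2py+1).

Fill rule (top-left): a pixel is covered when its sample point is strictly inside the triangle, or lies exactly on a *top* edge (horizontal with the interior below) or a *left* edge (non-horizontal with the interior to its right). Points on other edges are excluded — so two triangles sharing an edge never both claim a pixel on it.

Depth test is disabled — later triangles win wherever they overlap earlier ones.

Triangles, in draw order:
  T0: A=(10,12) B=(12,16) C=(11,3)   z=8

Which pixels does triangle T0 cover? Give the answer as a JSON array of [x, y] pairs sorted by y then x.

T0:
  2·area = 22  (B↔C swapped to make it positive)
  edge (10, 12)→(11, 3): d=(1,-9) top-left  bias=+0
  edge (11, 3)→(12, 16): d=(1,13) right/bottom  bias=-1
  edge (12, 16)→(10, 12): d=(-2,-4) top-left  bias=+0
    (5,1)@(11, 3): e=[0,0,22] → .  [on edge]
    (5,2)@(11, 5): e=[2,2,18] → X
    (6,2)@(13, 5): e=[20,-24,26] → .
    (5,3)@(11, 7): e=[4,4,14] → X
    (6,3)@(13, 7): e=[22,-22,22] → .
    (5,4)@(11, 9): e=[6,6,10] → X
    (6,4)@(13, 9): e=[24,-20,18] → .
    (5,5)@(11, 11): e=[8,8,6] → X
    (6,5)@(13, 11): e=[26,-18,14] → .
    (5,6)@(11, 13): e=[10,10,2] → X
    (6,6)@(13, 13): e=[28,-16,10] → .
    (5,7)@(11, 15): e=[12,12,-2] → .
  covered (5 px):
    . . . . . . .
    . . . . . . .
    . . . . . X .
    . . . . . X .
    . . . . . X .
    . . . . . X .
    . . . . . X .
    . . . . . . .

Result: [[5,2],[5,3],[5,4],[5,5],[5,6]]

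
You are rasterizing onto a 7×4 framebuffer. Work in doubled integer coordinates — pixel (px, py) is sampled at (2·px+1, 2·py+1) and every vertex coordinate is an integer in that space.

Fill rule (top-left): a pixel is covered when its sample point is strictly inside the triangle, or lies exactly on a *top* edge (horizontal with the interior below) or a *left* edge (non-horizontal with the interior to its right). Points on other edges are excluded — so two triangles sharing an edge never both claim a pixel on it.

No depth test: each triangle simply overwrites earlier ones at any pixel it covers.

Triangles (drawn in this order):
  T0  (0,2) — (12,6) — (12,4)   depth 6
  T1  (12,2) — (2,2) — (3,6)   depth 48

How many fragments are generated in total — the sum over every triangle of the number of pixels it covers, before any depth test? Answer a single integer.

T0:
  2·area = 24  (B↔C swapped to make it positive)
  edge (0, 2)→(12, 4): d=(12,2) right/bottom  bias=-1
  edge (12, 4)→(12, 6): d=(0,2) right/bottom  bias=-1
  edge (12, 6)→(0, 2): d=(-12,-4) top-left  bias=+0
    (1,1)@(3, 3): e=[6,18,0] → X  [on edge]
    (2,1)@(5, 3): e=[2,14,8] → X
    (3,1)@(7, 3): e=[-2,10,16] → .
    (1,2)@(3, 5): e=[30,18,-24] → .
    (2,2)@(5, 5): e=[26,14,-16] → .
    (4,2)@(9, 5): e=[18,6,0] → X  [on edge]
    (5,2)@(11, 5): e=[14,2,8] → X
    (6,2)@(13, 5): e=[10,-2,16] → .
    (4,3)@(9, 7): e=[42,6,-24] → .
    (5,3)@(11, 7): e=[38,2,-16] → .
  covered (4 px):
    . . . . . . .
    . X X . . . .
    . . . . X X .
    . . . . . . .
T1:
  2·area = 40  (B↔C swapped to make it positive)
  edge (12, 2)→(3, 6): d=(-9,4) right/bottom  bias=-1
  edge (3, 6)→(2, 2): d=(-1,-4) top-left  bias=+0
  edge (2, 2)→(12, 2): d=(10,0) top-left  bias=+0
    (1,1)@(3, 3): e=[27,3,10] → X
    (2,1)@(5, 3): e=[19,11,10] → X
    (3,1)@(7, 3): e=[11,19,10] → X
    (4,1)@(9, 3): e=[3,27,10] → X
    (5,1)@(11, 3): e=[-5,35,10] → .
    (1,2)@(3, 5): e=[9,1,30] → X
    (3,2)@(7, 5): e=[-7,17,30] → .
    (4,2)@(9, 5): e=[-15,25,30] → .
    (1,3)@(3, 7): e=[-9,-1,50] → .
    (2,3)@(5, 7): e=[-17,7,50] → .
  covered (6 px):
    . . . . . . .
    . X X X X . .
    . X X . . . .
    . . . . . . .

Answer: 10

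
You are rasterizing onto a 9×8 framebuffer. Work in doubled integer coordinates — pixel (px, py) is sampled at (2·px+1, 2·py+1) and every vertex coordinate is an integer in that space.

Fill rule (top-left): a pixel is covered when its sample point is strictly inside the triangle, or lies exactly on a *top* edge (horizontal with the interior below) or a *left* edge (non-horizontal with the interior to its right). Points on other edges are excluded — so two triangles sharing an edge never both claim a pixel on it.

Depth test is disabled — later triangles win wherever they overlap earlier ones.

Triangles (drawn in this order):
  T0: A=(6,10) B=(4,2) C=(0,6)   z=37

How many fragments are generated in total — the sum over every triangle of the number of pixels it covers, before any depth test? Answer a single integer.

T0:
  2·area = 40  (B↔C swapped to make it positive)
  edge (6, 10)→(0, 6): d=(-6,-4) top-left  bias=+0
  edge (0, 6)→(4, 2): d=(4,-4) top-left  bias=+0
  edge (4, 2)→(6, 10): d=(2,8) right/bottom  bias=-1
    (2,0)@(5, 1): e=[50,0,-10] → .  [on edge]
    (1,1)@(3, 3): e=[30,0,10] → X  [on edge]
    (2,1)@(5, 3): e=[38,8,-6] → .
    (0,2)@(1, 5): e=[10,0,30] → X  [on edge]
    (2,2)@(5, 5): e=[26,16,-2] → .
    (0,3)@(1, 7): e=[-2,8,34] → .
    (1,3)@(3, 7): e=[6,16,18] → X
    (2,3)@(5, 7): e=[14,24,2] → X
    (3,3)@(7, 7): e=[22,32,-14] → .
    (1,4)@(3, 9): e=[-6,24,22] → .
    (2,4)@(5, 9): e=[2,32,6] → X
    (3,4)@(7, 9): e=[10,40,-10] → .
  covered (6 px):
    . . . . . . . . .
    . X . . . . . . .
    X X . . . . . . .
    . X X . . . . . .
    . . X . . . . . .
    . . . . . . . . .
    . . . . . . . . .
    . . . . . . . . .

Final: 6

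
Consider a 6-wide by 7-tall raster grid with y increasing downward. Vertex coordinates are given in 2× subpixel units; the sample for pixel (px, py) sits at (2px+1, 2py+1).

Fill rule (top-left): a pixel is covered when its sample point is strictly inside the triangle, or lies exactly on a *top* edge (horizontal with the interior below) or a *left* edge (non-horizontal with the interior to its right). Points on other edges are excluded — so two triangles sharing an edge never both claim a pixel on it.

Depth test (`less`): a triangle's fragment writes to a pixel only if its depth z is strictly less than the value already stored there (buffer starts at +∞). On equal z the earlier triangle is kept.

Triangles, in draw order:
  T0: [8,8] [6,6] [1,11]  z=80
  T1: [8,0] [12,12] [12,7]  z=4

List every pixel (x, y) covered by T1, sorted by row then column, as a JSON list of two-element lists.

T0:
  2·area = 20  (B↔C swapped to make it positive)
  edge (8, 8)→(1, 11): d=(-7,3) right/bottom  bias=-1
  edge (1, 11)→(6, 6): d=(5,-5) top-left  bias=+0
  edge (6, 6)→(8, 8): d=(2,2) right/bottom  bias=-1
    (0,0)@(1, 1): e=[70,-50,0] → ·  [on edge]
    (5,0)@(11, 1): e=[40,0,-20] → ·  [on edge]
    (1,1)@(3, 3): e=[50,-30,0] → ·  [on edge]
    (4,1)@(9, 3): e=[32,0,-12] → ·  [on edge]
    (2,2)@(5, 5): e=[30,-10,0] → ·  [on edge]
    (3,2)@(7, 5): e=[24,0,-4] → ·  [on edge]
    (2,3)@(5, 7): e=[16,0,4] → #  [on edge]
    (3,3)@(7, 7): e=[10,10,0] → ·  [on edge]
    (1,4)@(3, 9): e=[8,0,12] → #  [on edge]
    (3,4)@(7, 9): e=[-4,20,4] → ·
    (4,4)@(9, 9): e=[-10,30,0] → ·  [on edge]
    (0,5)@(1, 11): e=[0,0,20] → ·  [on edge]
    (5,5)@(11, 11): e=[-30,50,0] → ·  [on edge]
  covered (3 px):
    · · · · · ·
    · · · · · ·
    · · · · · ·
    · · # · · ·
    · # # · · ·
    · · · · · ·
    · · · · · ·
T1:
  2·area = 20  (B↔C swapped to make it positive)
  edge (8, 0)→(12, 7): d=(4,7) right/bottom  bias=-1
  edge (12, 7)→(12, 12): d=(0,5) right/bottom  bias=-1
  edge (12, 12)→(8, 0): d=(-4,-12) top-left  bias=+0
    (4,1)@(9, 3): e=[5,15,0] → #  [on edge]
    (5,1)@(11, 3): e=[-9,5,24] → ·
    (4,2)@(9, 5): e=[13,15,-8] → ·
    (5,3)@(11, 7): e=[7,5,8] → #
    (5,4)@(11, 9): e=[15,5,0] → #  [on edge]
    (5,5)@(11, 11): e=[23,5,-8] → ·
  covered (3 px):
    · · · · · ·
    · · · · # ·
    · · · · · ·
    · · · · · #
    · · · · · #
    · · · · · ·
    · · · · · ·

Final: [[4,1],[5,3],[5,4]]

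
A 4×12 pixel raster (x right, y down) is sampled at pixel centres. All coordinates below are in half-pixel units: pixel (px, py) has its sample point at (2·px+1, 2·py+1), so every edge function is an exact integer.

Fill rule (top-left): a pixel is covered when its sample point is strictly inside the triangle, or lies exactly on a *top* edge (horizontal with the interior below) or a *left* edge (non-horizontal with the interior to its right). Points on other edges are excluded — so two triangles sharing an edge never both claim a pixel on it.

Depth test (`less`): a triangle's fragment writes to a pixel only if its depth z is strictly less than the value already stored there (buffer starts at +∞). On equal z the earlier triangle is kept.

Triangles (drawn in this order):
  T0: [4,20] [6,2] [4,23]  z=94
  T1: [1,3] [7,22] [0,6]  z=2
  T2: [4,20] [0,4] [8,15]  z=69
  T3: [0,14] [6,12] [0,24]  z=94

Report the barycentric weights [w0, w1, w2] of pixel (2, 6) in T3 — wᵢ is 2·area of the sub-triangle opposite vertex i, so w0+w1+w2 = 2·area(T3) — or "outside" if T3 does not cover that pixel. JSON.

T0:
  2·area = 6
  edge (4, 20)→(6, 2): d=(2,-18) top-left  bias=+0
  edge (6, 2)→(4, 23): d=(-2,21) right/bottom  bias=-1
  edge (4, 23)→(4, 20): d=(0,-3) top-left  bias=+0
    (2,5)@(5, 11): e=[0,3,3] → █  [on edge]
    (3,5)@(7, 11): e=[36,-39,9] → ·
    (2,6)@(5, 13): e=[4,-1,3] → ·
  covered (1 px):
    · · · ·
    · · · ·
    · · · ·
    · · · ·
    · · · ·
    · · █ ·
    · · · ·
    · · · ·
    · · · ·
    · · · ·
    · · · ·
    · · · ·
T1:
  2·area = 37
  edge (1, 3)→(7, 22): d=(6,19) right/bottom  bias=-1
  edge (7, 22)→(0, 6): d=(-7,-16) top-left  bias=+0
  edge (0, 6)→(1, 3): d=(1,-3) top-left  bias=+0
    (0,1)@(1, 3): e=[0,37,0] → ·  [on edge]
    (0,2)@(1, 5): e=[12,23,2] → █
    (1,2)@(3, 5): e=[-26,55,8] → ·
    (0,3)@(1, 7): e=[24,9,4] → █
    (1,3)@(3, 7): e=[-14,41,10] → ·
    (0,4)@(1, 9): e=[36,-5,6] → ·
    (1,5)@(3, 11): e=[10,13,14] → █
    (2,5)@(5, 11): e=[-28,45,20] → ·
    (1,6)@(3, 13): e=[22,-1,16] → ·
    (2,8)@(5, 17): e=[8,3,26] → █
    (3,8)@(7, 17): e=[-30,35,32] → ·
    (2,9)@(5, 19): e=[20,-11,28] → ·
  covered (4 px):
    · · · ·
    · · · ·
    █ · · ·
    █ · · ·
    · · · ·
    · █ · ·
    · · · ·
    · · · ·
    · · █ ·
    · · · ·
    · · · ·
    · · · ·
T2:
  2·area = 84
  edge (4, 20)→(0, 4): d=(-4,-16) top-left  bias=+0
  edge (0, 4)→(8, 15): d=(8,11) right/bottom  bias=-1
  edge (8, 15)→(4, 20): d=(-4,5) right/bottom  bias=-1
    (0,3)@(1, 7): e=[4,13,67] → █
    (1,3)@(3, 7): e=[36,-9,57] → ·
    (0,4)@(1, 9): e=[-4,29,59] → ·
    (1,4)@(3, 9): e=[28,7,49] → █
    (2,4)@(5, 9): e=[60,-15,39] → ·
    (1,5)@(3, 11): e=[20,23,41] → █
    (2,5)@(5, 11): e=[52,1,31] → █
    (3,5)@(7, 11): e=[84,-21,21] → ·
    (1,6)@(3, 13): e=[12,39,33] → █
    (3,6)@(7, 13): e=[76,-5,13] → ·
    (1,7)@(3, 15): e=[4,55,25] → █
    (3,7)@(7, 15): e=[68,11,5] → █
  covered (10 px):
    · · · ·
    · · · ·
    · · · ·
    █ · · ·
    · █ · ·
    · █ █ ·
    · █ █ ·
    · █ █ █
    · · █ ·
    · · · ·
    · · · ·
    · · · ·
T3:
  2·area = 60
  edge (0, 14)→(6, 12): d=(6,-2) top-left  bias=+0
  edge (6, 12)→(0, 24): d=(-6,12) right/bottom  bias=-1
  edge (0, 24)→(0, 14): d=(0,-10) top-left  bias=+0
    (1,6)@(3, 13): e=[0,30,30] → █  [on edge]
    (2,6)@(5, 13): e=[4,6,50] → █
    (3,6)@(7, 13): e=[8,-18,70] → ·
    (0,7)@(1, 15): e=[8,42,10] → █
    (2,7)@(5, 15): e=[16,-6,50] → ·
    (0,8)@(1, 17): e=[20,30,10] → █
    (2,8)@(5, 17): e=[28,-18,50] → ·
    (0,9)@(1, 19): e=[32,18,10] → █
    (1,9)@(3, 19): e=[36,-6,30] → ·
    (0,10)@(1, 21): e=[44,6,10] → █
    (1,10)@(3, 21): e=[48,-18,30] → ·
    (0,11)@(1, 23): e=[56,-6,10] → ·
  covered (8 px):
    · · · ·
    · · · ·
    · · · ·
    · · · ·
    · · · ·
    · · · ·
    · █ █ ·
    █ █ · ·
    █ █ · ·
    █ · · ·
    █ · · ·
    · · · ·

Final: [6,50,4]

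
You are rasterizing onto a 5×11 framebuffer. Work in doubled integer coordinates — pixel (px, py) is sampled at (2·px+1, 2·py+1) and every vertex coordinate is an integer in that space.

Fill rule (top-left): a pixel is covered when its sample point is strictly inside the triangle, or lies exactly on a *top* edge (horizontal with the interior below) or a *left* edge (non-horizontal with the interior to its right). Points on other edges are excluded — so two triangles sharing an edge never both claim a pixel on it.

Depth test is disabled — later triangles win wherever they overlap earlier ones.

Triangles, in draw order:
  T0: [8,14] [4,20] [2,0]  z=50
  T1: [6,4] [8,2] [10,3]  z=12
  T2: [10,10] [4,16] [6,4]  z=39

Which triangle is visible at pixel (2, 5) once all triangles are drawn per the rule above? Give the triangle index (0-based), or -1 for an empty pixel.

T0:
  2·area = 92
  edge (8, 14)→(4, 20): d=(-4,6) right/bottom  bias=-1
  edge (4, 20)→(2, 0): d=(-2,-20) top-left  bias=+0
  edge (2, 0)→(8, 14): d=(6,14) right/bottom  bias=-1
    (1,1)@(3, 3): e=[74,14,4] → X
    (2,1)@(5, 3): e=[62,54,-24] → .
    (1,2)@(3, 5): e=[66,10,16] → X
    (2,2)@(5, 5): e=[54,50,-12] → .
    (1,3)@(3, 7): e=[58,6,28] → X
    (2,3)@(5, 7): e=[46,46,0] → .  [on edge]
    (1,4)@(3, 9): e=[50,2,40] → X
    (2,4)@(5, 9): e=[38,42,12] → X
    (3,4)@(7, 9): e=[26,82,-16] → .
    (1,5)@(3, 11): e=[42,-2,52] → .
    (2,5)@(5, 11): e=[30,38,24] → X
    (3,5)@(7, 11): e=[18,78,-4] → .
  covered (11 px):
    . . . . .
    . X . . .
    . X . . .
    . X . . .
    . X X . .
    . . X . .
    . . X X .
    . . X X .
    . . X . .
    . . . . .
    . . . . .
T1:
  2·area = 6
  edge (6, 4)→(8, 2): d=(2,-2) top-left  bias=+0
  edge (8, 2)→(10, 3): d=(2,1) right/bottom  bias=-1
  edge (10, 3)→(6, 4): d=(-4,1) right/bottom  bias=-1
    (4,0)@(9, 1): e=[0,-3,9] → .  [on edge]
    (3,1)@(7, 3): e=[0,3,3] → X  [on edge]
    (4,1)@(9, 3): e=[4,1,1] → X
    (2,2)@(5, 5): e=[0,9,-3] → .  [on edge]
    (3,2)@(7, 5): e=[4,7,-5] → .
    (4,2)@(9, 5): e=[8,5,-7] → .
    (1,3)@(3, 7): e=[0,15,-9] → .  [on edge]
    (0,4)@(1, 9): e=[0,21,-15] → .  [on edge]
  covered (2 px):
    . . . . .
    . . . X X
    . . . . .
    . . . . .
    . . . . .
    . . . . .
    . . . . .
    . . . . .
    . . . . .
    . . . . .
    . . . . .
T2:
  2·area = 60
  edge (10, 10)→(4, 16): d=(-6,6) right/bottom  bias=-1
  edge (4, 16)→(6, 4): d=(2,-12) top-left  bias=+0
  edge (6, 4)→(10, 10): d=(4,6) right/bottom  bias=-1
    (3,3)@(7, 7): e=[36,18,6] → X
    (4,3)@(9, 7): e=[24,42,-6] → .
    (3,4)@(7, 9): e=[24,22,14] → X
    (4,4)@(9, 9): e=[12,46,2] → X
    (2,5)@(5, 11): e=[24,2,34] → X
    (4,5)@(9, 11): e=[0,50,10] → .  [on edge]
    (2,6)@(5, 13): e=[12,6,42] → X
    (3,6)@(7, 13): e=[0,30,30] → .  [on edge]
    (2,7)@(5, 15): e=[0,10,50] → .  [on edge]
    (1,8)@(3, 17): e=[0,-10,70] → .  [on edge]
    (0,9)@(1, 19): e=[0,-30,90] → .  [on edge]
  covered (6 px):
    . . . . .
    . . . . .
    . . . . .
    . . . X .
    . . . X X
    . . X X .
    . . X . .
    . . . . .
    . . . . .
    . . . . .
    . . . . .

Z-buffer (winner per pixel, '.' = empty):
  . . . . .
  . 0 . 1 1
  . 0 . . .
  . 0 . 2 .
  . 0 0 2 2
  . . 2 2 .
  . . 2 0 .
  . . 0 0 .
  . . 0 . .
  . . . . .
  . . . . .

Result: 2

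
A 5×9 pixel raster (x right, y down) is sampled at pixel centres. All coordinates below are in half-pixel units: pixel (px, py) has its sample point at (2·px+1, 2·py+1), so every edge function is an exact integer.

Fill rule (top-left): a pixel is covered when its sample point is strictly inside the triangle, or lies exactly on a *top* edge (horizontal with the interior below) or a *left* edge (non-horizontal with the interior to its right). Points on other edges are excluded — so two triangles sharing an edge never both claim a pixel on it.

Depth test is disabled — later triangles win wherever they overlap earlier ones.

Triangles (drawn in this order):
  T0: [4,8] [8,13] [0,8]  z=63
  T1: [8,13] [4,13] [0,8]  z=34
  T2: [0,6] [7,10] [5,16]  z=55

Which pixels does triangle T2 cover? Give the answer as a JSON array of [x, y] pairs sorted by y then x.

T0:
  2·area = 20
  edge (4, 8)→(8, 13): d=(4,5) right/bottom  bias=-1
  edge (8, 13)→(0, 8): d=(-8,-5) top-left  bias=+0
  edge (0, 8)→(4, 8): d=(4,0) top-left  bias=+0
    (1,4)@(3, 9): e=[9,7,4] → #
    (2,4)@(5, 9): e=[-1,17,4] → ·
    (1,5)@(3, 11): e=[17,-9,12] → ·
    (2,5)@(5, 11): e=[7,1,12] → #
    (3,5)@(7, 11): e=[-3,11,12] → ·
    (2,6)@(5, 13): e=[15,-15,20] → ·
  covered (2 px):
    · · · · ·
    · · · · ·
    · · · · ·
    · · · · ·
    · # · · ·
    · · # · ·
    · · · · ·
    · · · · ·
    · · · · ·
T1:
  2·area = 20
  edge (8, 13)→(4, 13): d=(-4,0) right/bottom  bias=-1
  edge (4, 13)→(0, 8): d=(-4,-5) top-left  bias=+0
  edge (0, 8)→(8, 13): d=(8,5) right/bottom  bias=-1
    (0,4)@(1, 9): e=[16,1,3] → #
    (1,4)@(3, 9): e=[16,11,-7] → ·
    (0,5)@(1, 11): e=[8,-7,19] → ·
    (1,5)@(3, 11): e=[8,3,9] → #
    (2,5)@(5, 11): e=[8,13,-1] → ·
    (0,6)@(1, 13): e=[0,-15,35] → ·  [on edge]
    (1,6)@(3, 13): e=[0,-5,25] → ·  [on edge]
    (2,6)@(5, 13): e=[0,5,15] → ·  [on edge]
    (3,6)@(7, 13): e=[0,15,5] → ·  [on edge]
    (4,6)@(9, 13): e=[0,25,-5] → ·  [on edge]
  covered (2 px):
    · · · · ·
    · · · · ·
    · · · · ·
    · · · · ·
    # · · · ·
    · # · · ·
    · · · · ·
    · · · · ·
    · · · · ·
T2:
  2·area = 50
  edge (0, 6)→(7, 10): d=(7,4) right/bottom  bias=-1
  edge (7, 10)→(5, 16): d=(-2,6) right/bottom  bias=-1
  edge (5, 16)→(0, 6): d=(-5,-10) top-left  bias=+0
    (0,3)@(1, 7): e=[3,42,5] → #
    (1,3)@(3, 7): e=[-5,30,25] → ·
    (0,4)@(1, 9): e=[17,38,-5] → ·
    (1,4)@(3, 9): e=[9,26,15] → #
    (2,4)@(5, 9): e=[1,14,35] → #
    (3,4)@(7, 9): e=[-7,2,55] → ·
    (1,5)@(3, 11): e=[23,22,5] → #
    (3,5)@(7, 11): e=[7,-2,45] → ·
    (1,6)@(3, 13): e=[37,18,-5] → ·
    (2,6)@(5, 13): e=[29,6,15] → #
    (3,6)@(7, 13): e=[21,-6,35] → ·
    (2,7)@(5, 15): e=[43,2,5] → #
  covered (7 px):
    · · · · ·
    · · · · ·
    · · · · ·
    # · · · ·
    · # # · ·
    · # # · ·
    · · # · ·
    · · # · ·
    · · · · ·

Answer: [[0,3],[1,4],[2,4],[1,5],[2,5],[2,6],[2,7]]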